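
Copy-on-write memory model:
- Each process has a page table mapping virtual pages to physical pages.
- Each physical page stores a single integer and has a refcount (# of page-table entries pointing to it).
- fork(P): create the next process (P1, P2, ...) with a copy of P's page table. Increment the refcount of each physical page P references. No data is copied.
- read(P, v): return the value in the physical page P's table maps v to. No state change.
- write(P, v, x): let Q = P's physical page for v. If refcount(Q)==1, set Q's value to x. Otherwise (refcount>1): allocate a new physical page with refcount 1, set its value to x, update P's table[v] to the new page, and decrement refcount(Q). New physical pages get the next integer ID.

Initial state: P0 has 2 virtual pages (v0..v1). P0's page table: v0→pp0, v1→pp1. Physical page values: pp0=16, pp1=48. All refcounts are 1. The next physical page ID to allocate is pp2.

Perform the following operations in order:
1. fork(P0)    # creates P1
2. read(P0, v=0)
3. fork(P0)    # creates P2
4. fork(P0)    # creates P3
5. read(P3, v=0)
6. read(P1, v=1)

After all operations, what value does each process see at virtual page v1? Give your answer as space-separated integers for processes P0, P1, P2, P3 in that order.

Op 1: fork(P0) -> P1. 2 ppages; refcounts: pp0:2 pp1:2
Op 2: read(P0, v0) -> 16. No state change.
Op 3: fork(P0) -> P2. 2 ppages; refcounts: pp0:3 pp1:3
Op 4: fork(P0) -> P3. 2 ppages; refcounts: pp0:4 pp1:4
Op 5: read(P3, v0) -> 16. No state change.
Op 6: read(P1, v1) -> 48. No state change.
P0: v1 -> pp1 = 48
P1: v1 -> pp1 = 48
P2: v1 -> pp1 = 48
P3: v1 -> pp1 = 48

Answer: 48 48 48 48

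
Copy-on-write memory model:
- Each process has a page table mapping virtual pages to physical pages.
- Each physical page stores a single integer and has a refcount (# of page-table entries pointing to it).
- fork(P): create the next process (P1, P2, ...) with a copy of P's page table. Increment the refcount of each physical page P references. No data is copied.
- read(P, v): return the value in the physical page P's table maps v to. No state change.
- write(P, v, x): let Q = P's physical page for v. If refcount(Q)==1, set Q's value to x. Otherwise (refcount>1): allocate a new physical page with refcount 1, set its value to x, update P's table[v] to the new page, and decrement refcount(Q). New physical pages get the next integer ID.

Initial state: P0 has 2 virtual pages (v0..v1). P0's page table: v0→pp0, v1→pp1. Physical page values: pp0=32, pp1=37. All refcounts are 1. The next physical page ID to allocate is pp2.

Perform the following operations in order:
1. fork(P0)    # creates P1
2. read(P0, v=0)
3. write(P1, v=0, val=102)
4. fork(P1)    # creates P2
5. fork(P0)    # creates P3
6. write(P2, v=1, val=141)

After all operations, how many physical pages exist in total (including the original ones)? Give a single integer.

Op 1: fork(P0) -> P1. 2 ppages; refcounts: pp0:2 pp1:2
Op 2: read(P0, v0) -> 32. No state change.
Op 3: write(P1, v0, 102). refcount(pp0)=2>1 -> COPY to pp2. 3 ppages; refcounts: pp0:1 pp1:2 pp2:1
Op 4: fork(P1) -> P2. 3 ppages; refcounts: pp0:1 pp1:3 pp2:2
Op 5: fork(P0) -> P3. 3 ppages; refcounts: pp0:2 pp1:4 pp2:2
Op 6: write(P2, v1, 141). refcount(pp1)=4>1 -> COPY to pp3. 4 ppages; refcounts: pp0:2 pp1:3 pp2:2 pp3:1

Answer: 4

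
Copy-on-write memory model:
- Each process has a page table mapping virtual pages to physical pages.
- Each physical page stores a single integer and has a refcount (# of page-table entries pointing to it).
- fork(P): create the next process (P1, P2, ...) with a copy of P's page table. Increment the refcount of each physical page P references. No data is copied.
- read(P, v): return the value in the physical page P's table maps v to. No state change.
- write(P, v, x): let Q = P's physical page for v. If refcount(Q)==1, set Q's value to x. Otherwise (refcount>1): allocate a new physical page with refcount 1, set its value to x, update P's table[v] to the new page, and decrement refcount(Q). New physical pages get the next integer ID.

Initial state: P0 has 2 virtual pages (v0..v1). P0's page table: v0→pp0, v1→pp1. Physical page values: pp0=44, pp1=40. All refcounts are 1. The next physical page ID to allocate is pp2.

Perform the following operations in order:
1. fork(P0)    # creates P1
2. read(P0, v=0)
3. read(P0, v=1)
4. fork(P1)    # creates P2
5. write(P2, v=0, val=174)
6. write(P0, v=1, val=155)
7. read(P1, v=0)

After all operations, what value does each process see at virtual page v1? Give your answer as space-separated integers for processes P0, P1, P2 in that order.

Answer: 155 40 40

Derivation:
Op 1: fork(P0) -> P1. 2 ppages; refcounts: pp0:2 pp1:2
Op 2: read(P0, v0) -> 44. No state change.
Op 3: read(P0, v1) -> 40. No state change.
Op 4: fork(P1) -> P2. 2 ppages; refcounts: pp0:3 pp1:3
Op 5: write(P2, v0, 174). refcount(pp0)=3>1 -> COPY to pp2. 3 ppages; refcounts: pp0:2 pp1:3 pp2:1
Op 6: write(P0, v1, 155). refcount(pp1)=3>1 -> COPY to pp3. 4 ppages; refcounts: pp0:2 pp1:2 pp2:1 pp3:1
Op 7: read(P1, v0) -> 44. No state change.
P0: v1 -> pp3 = 155
P1: v1 -> pp1 = 40
P2: v1 -> pp1 = 40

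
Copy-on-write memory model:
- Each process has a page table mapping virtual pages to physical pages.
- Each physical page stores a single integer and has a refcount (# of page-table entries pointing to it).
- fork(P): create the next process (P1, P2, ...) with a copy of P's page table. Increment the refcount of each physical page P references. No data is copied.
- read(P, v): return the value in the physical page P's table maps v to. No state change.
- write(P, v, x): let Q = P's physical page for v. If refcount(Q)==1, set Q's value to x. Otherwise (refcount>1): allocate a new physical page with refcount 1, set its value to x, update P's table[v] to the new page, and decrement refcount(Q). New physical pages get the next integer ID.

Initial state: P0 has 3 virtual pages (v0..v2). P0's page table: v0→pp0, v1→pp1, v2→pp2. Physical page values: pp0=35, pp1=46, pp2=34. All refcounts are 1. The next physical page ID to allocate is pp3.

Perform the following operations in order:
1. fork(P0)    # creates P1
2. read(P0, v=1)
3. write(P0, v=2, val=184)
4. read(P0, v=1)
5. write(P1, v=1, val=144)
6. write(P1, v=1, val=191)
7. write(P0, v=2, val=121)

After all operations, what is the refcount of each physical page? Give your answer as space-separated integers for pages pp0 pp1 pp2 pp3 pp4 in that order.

Op 1: fork(P0) -> P1. 3 ppages; refcounts: pp0:2 pp1:2 pp2:2
Op 2: read(P0, v1) -> 46. No state change.
Op 3: write(P0, v2, 184). refcount(pp2)=2>1 -> COPY to pp3. 4 ppages; refcounts: pp0:2 pp1:2 pp2:1 pp3:1
Op 4: read(P0, v1) -> 46. No state change.
Op 5: write(P1, v1, 144). refcount(pp1)=2>1 -> COPY to pp4. 5 ppages; refcounts: pp0:2 pp1:1 pp2:1 pp3:1 pp4:1
Op 6: write(P1, v1, 191). refcount(pp4)=1 -> write in place. 5 ppages; refcounts: pp0:2 pp1:1 pp2:1 pp3:1 pp4:1
Op 7: write(P0, v2, 121). refcount(pp3)=1 -> write in place. 5 ppages; refcounts: pp0:2 pp1:1 pp2:1 pp3:1 pp4:1

Answer: 2 1 1 1 1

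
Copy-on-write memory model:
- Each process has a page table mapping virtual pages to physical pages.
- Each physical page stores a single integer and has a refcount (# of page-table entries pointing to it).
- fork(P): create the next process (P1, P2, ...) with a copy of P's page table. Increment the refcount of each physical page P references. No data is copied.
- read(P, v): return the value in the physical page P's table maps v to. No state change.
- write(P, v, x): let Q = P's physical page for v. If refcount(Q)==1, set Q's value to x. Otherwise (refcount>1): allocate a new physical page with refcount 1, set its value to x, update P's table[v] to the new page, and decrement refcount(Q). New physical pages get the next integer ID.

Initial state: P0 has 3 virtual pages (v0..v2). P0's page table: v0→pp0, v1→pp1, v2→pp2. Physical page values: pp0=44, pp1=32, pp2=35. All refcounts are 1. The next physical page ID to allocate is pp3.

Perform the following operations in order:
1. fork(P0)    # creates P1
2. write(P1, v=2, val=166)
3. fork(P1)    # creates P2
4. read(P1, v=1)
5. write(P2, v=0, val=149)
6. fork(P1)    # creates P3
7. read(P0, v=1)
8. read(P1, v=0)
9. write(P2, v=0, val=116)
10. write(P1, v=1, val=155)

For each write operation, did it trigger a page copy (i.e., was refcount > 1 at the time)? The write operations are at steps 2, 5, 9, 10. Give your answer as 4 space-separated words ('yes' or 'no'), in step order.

Op 1: fork(P0) -> P1. 3 ppages; refcounts: pp0:2 pp1:2 pp2:2
Op 2: write(P1, v2, 166). refcount(pp2)=2>1 -> COPY to pp3. 4 ppages; refcounts: pp0:2 pp1:2 pp2:1 pp3:1
Op 3: fork(P1) -> P2. 4 ppages; refcounts: pp0:3 pp1:3 pp2:1 pp3:2
Op 4: read(P1, v1) -> 32. No state change.
Op 5: write(P2, v0, 149). refcount(pp0)=3>1 -> COPY to pp4. 5 ppages; refcounts: pp0:2 pp1:3 pp2:1 pp3:2 pp4:1
Op 6: fork(P1) -> P3. 5 ppages; refcounts: pp0:3 pp1:4 pp2:1 pp3:3 pp4:1
Op 7: read(P0, v1) -> 32. No state change.
Op 8: read(P1, v0) -> 44. No state change.
Op 9: write(P2, v0, 116). refcount(pp4)=1 -> write in place. 5 ppages; refcounts: pp0:3 pp1:4 pp2:1 pp3:3 pp4:1
Op 10: write(P1, v1, 155). refcount(pp1)=4>1 -> COPY to pp5. 6 ppages; refcounts: pp0:3 pp1:3 pp2:1 pp3:3 pp4:1 pp5:1

yes yes no yes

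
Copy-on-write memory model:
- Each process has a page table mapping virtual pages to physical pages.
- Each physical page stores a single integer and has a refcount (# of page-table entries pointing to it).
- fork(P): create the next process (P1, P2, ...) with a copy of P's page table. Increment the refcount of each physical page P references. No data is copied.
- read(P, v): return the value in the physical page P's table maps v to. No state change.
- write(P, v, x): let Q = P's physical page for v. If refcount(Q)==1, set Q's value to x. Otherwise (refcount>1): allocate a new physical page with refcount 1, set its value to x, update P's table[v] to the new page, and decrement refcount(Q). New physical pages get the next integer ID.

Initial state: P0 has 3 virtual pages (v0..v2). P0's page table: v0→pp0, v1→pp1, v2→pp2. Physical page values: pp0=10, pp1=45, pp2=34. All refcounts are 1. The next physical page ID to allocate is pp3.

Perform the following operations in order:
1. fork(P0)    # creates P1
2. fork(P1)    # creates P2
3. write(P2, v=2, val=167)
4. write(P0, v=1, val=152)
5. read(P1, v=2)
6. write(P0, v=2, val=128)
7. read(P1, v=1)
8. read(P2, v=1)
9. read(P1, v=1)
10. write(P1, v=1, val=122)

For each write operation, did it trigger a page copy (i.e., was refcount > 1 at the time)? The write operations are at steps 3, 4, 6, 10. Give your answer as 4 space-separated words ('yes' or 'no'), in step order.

Op 1: fork(P0) -> P1. 3 ppages; refcounts: pp0:2 pp1:2 pp2:2
Op 2: fork(P1) -> P2. 3 ppages; refcounts: pp0:3 pp1:3 pp2:3
Op 3: write(P2, v2, 167). refcount(pp2)=3>1 -> COPY to pp3. 4 ppages; refcounts: pp0:3 pp1:3 pp2:2 pp3:1
Op 4: write(P0, v1, 152). refcount(pp1)=3>1 -> COPY to pp4. 5 ppages; refcounts: pp0:3 pp1:2 pp2:2 pp3:1 pp4:1
Op 5: read(P1, v2) -> 34. No state change.
Op 6: write(P0, v2, 128). refcount(pp2)=2>1 -> COPY to pp5. 6 ppages; refcounts: pp0:3 pp1:2 pp2:1 pp3:1 pp4:1 pp5:1
Op 7: read(P1, v1) -> 45. No state change.
Op 8: read(P2, v1) -> 45. No state change.
Op 9: read(P1, v1) -> 45. No state change.
Op 10: write(P1, v1, 122). refcount(pp1)=2>1 -> COPY to pp6. 7 ppages; refcounts: pp0:3 pp1:1 pp2:1 pp3:1 pp4:1 pp5:1 pp6:1

yes yes yes yes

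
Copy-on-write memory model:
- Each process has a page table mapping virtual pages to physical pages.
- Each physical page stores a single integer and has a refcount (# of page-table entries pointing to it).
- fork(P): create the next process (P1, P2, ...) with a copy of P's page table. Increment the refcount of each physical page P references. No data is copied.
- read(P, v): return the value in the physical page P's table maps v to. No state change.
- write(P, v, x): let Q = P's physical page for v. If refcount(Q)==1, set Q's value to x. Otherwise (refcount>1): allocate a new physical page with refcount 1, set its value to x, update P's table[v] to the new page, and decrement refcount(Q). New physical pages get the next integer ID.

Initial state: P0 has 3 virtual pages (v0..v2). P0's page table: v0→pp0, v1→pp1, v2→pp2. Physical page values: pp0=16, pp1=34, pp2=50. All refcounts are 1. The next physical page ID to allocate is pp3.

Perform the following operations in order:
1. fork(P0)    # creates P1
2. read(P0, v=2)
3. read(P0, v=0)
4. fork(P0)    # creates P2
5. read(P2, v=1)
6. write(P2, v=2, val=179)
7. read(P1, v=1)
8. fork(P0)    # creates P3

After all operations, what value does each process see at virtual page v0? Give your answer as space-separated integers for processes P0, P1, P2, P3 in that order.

Op 1: fork(P0) -> P1. 3 ppages; refcounts: pp0:2 pp1:2 pp2:2
Op 2: read(P0, v2) -> 50. No state change.
Op 3: read(P0, v0) -> 16. No state change.
Op 4: fork(P0) -> P2. 3 ppages; refcounts: pp0:3 pp1:3 pp2:3
Op 5: read(P2, v1) -> 34. No state change.
Op 6: write(P2, v2, 179). refcount(pp2)=3>1 -> COPY to pp3. 4 ppages; refcounts: pp0:3 pp1:3 pp2:2 pp3:1
Op 7: read(P1, v1) -> 34. No state change.
Op 8: fork(P0) -> P3. 4 ppages; refcounts: pp0:4 pp1:4 pp2:3 pp3:1
P0: v0 -> pp0 = 16
P1: v0 -> pp0 = 16
P2: v0 -> pp0 = 16
P3: v0 -> pp0 = 16

Answer: 16 16 16 16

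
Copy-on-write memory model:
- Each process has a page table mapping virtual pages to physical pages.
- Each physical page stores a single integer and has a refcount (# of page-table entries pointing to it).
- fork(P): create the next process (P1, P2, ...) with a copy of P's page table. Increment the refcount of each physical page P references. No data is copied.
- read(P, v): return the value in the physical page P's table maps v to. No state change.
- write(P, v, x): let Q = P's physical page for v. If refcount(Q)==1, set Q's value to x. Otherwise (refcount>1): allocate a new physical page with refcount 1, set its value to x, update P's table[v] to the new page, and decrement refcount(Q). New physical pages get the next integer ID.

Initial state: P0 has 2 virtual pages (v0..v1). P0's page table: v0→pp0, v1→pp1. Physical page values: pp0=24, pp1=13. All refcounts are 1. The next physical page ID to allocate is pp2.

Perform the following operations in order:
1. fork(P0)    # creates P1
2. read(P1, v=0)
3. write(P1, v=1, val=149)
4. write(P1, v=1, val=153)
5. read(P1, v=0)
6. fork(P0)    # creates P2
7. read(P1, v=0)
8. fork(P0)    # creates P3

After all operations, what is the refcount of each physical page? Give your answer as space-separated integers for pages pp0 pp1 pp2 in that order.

Answer: 4 3 1

Derivation:
Op 1: fork(P0) -> P1. 2 ppages; refcounts: pp0:2 pp1:2
Op 2: read(P1, v0) -> 24. No state change.
Op 3: write(P1, v1, 149). refcount(pp1)=2>1 -> COPY to pp2. 3 ppages; refcounts: pp0:2 pp1:1 pp2:1
Op 4: write(P1, v1, 153). refcount(pp2)=1 -> write in place. 3 ppages; refcounts: pp0:2 pp1:1 pp2:1
Op 5: read(P1, v0) -> 24. No state change.
Op 6: fork(P0) -> P2. 3 ppages; refcounts: pp0:3 pp1:2 pp2:1
Op 7: read(P1, v0) -> 24. No state change.
Op 8: fork(P0) -> P3. 3 ppages; refcounts: pp0:4 pp1:3 pp2:1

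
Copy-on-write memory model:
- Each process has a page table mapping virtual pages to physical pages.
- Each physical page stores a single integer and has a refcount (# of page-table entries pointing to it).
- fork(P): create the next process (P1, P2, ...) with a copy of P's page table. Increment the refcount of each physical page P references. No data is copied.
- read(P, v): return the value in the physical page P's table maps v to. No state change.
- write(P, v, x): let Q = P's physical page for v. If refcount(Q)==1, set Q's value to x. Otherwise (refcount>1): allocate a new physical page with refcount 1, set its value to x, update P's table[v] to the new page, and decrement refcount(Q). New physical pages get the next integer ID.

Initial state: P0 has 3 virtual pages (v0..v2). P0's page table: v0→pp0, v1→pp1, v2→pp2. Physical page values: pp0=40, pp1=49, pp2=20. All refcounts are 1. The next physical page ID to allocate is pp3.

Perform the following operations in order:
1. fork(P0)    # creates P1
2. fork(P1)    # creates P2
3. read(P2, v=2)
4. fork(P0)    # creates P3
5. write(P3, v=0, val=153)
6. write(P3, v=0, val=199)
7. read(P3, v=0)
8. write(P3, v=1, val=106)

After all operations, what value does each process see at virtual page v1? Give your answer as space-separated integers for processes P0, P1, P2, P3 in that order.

Answer: 49 49 49 106

Derivation:
Op 1: fork(P0) -> P1. 3 ppages; refcounts: pp0:2 pp1:2 pp2:2
Op 2: fork(P1) -> P2. 3 ppages; refcounts: pp0:3 pp1:3 pp2:3
Op 3: read(P2, v2) -> 20. No state change.
Op 4: fork(P0) -> P3. 3 ppages; refcounts: pp0:4 pp1:4 pp2:4
Op 5: write(P3, v0, 153). refcount(pp0)=4>1 -> COPY to pp3. 4 ppages; refcounts: pp0:3 pp1:4 pp2:4 pp3:1
Op 6: write(P3, v0, 199). refcount(pp3)=1 -> write in place. 4 ppages; refcounts: pp0:3 pp1:4 pp2:4 pp3:1
Op 7: read(P3, v0) -> 199. No state change.
Op 8: write(P3, v1, 106). refcount(pp1)=4>1 -> COPY to pp4. 5 ppages; refcounts: pp0:3 pp1:3 pp2:4 pp3:1 pp4:1
P0: v1 -> pp1 = 49
P1: v1 -> pp1 = 49
P2: v1 -> pp1 = 49
P3: v1 -> pp4 = 106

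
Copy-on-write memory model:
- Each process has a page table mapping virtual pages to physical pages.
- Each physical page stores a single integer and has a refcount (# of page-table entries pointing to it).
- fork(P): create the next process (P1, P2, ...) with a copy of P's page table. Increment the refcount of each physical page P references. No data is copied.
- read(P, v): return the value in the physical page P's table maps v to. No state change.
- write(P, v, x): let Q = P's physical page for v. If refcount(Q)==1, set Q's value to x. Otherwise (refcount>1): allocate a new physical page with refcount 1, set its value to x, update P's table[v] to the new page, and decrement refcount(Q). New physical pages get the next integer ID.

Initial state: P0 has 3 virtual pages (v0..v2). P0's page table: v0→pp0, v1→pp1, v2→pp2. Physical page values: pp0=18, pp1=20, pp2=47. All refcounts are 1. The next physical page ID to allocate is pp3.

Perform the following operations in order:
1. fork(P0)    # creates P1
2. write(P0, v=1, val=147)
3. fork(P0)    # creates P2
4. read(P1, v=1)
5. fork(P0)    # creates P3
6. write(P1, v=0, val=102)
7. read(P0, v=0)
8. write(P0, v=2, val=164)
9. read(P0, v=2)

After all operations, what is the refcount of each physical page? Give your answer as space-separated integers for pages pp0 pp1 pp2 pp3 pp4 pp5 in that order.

Op 1: fork(P0) -> P1. 3 ppages; refcounts: pp0:2 pp1:2 pp2:2
Op 2: write(P0, v1, 147). refcount(pp1)=2>1 -> COPY to pp3. 4 ppages; refcounts: pp0:2 pp1:1 pp2:2 pp3:1
Op 3: fork(P0) -> P2. 4 ppages; refcounts: pp0:3 pp1:1 pp2:3 pp3:2
Op 4: read(P1, v1) -> 20. No state change.
Op 5: fork(P0) -> P3. 4 ppages; refcounts: pp0:4 pp1:1 pp2:4 pp3:3
Op 6: write(P1, v0, 102). refcount(pp0)=4>1 -> COPY to pp4. 5 ppages; refcounts: pp0:3 pp1:1 pp2:4 pp3:3 pp4:1
Op 7: read(P0, v0) -> 18. No state change.
Op 8: write(P0, v2, 164). refcount(pp2)=4>1 -> COPY to pp5. 6 ppages; refcounts: pp0:3 pp1:1 pp2:3 pp3:3 pp4:1 pp5:1
Op 9: read(P0, v2) -> 164. No state change.

Answer: 3 1 3 3 1 1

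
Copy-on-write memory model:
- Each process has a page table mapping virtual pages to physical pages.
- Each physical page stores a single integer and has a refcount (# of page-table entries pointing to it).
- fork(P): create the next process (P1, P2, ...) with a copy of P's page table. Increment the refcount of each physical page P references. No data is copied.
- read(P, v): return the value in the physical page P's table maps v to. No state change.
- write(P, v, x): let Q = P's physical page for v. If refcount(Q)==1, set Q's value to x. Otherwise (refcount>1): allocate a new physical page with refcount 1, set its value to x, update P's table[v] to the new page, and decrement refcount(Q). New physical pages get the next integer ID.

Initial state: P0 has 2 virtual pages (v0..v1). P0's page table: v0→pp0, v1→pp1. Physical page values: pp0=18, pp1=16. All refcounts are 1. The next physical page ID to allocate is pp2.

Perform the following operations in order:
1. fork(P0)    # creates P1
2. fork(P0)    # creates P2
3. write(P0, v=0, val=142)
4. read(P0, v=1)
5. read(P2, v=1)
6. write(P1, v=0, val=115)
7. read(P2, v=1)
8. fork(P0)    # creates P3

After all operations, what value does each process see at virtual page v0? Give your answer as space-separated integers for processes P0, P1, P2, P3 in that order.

Op 1: fork(P0) -> P1. 2 ppages; refcounts: pp0:2 pp1:2
Op 2: fork(P0) -> P2. 2 ppages; refcounts: pp0:3 pp1:3
Op 3: write(P0, v0, 142). refcount(pp0)=3>1 -> COPY to pp2. 3 ppages; refcounts: pp0:2 pp1:3 pp2:1
Op 4: read(P0, v1) -> 16. No state change.
Op 5: read(P2, v1) -> 16. No state change.
Op 6: write(P1, v0, 115). refcount(pp0)=2>1 -> COPY to pp3. 4 ppages; refcounts: pp0:1 pp1:3 pp2:1 pp3:1
Op 7: read(P2, v1) -> 16. No state change.
Op 8: fork(P0) -> P3. 4 ppages; refcounts: pp0:1 pp1:4 pp2:2 pp3:1
P0: v0 -> pp2 = 142
P1: v0 -> pp3 = 115
P2: v0 -> pp0 = 18
P3: v0 -> pp2 = 142

Answer: 142 115 18 142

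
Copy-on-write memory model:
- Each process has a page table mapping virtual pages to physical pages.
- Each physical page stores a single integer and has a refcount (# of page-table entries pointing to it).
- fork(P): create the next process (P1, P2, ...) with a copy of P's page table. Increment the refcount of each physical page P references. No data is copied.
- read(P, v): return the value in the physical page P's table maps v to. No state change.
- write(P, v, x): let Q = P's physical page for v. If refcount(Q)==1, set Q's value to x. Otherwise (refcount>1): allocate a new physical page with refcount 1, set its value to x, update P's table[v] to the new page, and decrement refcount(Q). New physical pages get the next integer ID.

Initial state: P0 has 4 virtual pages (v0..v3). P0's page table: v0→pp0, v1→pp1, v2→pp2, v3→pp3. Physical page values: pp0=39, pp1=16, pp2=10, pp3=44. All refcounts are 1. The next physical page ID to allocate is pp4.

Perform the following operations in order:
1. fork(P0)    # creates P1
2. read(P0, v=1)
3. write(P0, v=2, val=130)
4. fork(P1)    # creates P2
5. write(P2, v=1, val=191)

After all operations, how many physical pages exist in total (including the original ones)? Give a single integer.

Answer: 6

Derivation:
Op 1: fork(P0) -> P1. 4 ppages; refcounts: pp0:2 pp1:2 pp2:2 pp3:2
Op 2: read(P0, v1) -> 16. No state change.
Op 3: write(P0, v2, 130). refcount(pp2)=2>1 -> COPY to pp4. 5 ppages; refcounts: pp0:2 pp1:2 pp2:1 pp3:2 pp4:1
Op 4: fork(P1) -> P2. 5 ppages; refcounts: pp0:3 pp1:3 pp2:2 pp3:3 pp4:1
Op 5: write(P2, v1, 191). refcount(pp1)=3>1 -> COPY to pp5. 6 ppages; refcounts: pp0:3 pp1:2 pp2:2 pp3:3 pp4:1 pp5:1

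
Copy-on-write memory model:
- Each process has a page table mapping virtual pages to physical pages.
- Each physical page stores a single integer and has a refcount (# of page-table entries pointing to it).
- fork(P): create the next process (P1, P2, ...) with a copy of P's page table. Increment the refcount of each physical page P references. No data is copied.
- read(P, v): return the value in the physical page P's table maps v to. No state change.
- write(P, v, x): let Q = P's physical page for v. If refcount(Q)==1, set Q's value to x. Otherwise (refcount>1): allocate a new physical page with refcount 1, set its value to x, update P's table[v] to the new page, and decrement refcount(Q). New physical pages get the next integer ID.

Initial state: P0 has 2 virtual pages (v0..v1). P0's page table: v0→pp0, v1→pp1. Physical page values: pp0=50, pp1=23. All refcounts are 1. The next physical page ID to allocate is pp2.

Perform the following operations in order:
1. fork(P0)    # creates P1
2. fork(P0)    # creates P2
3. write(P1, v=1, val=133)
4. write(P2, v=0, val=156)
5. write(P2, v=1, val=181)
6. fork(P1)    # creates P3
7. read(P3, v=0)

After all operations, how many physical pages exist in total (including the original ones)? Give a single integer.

Op 1: fork(P0) -> P1. 2 ppages; refcounts: pp0:2 pp1:2
Op 2: fork(P0) -> P2. 2 ppages; refcounts: pp0:3 pp1:3
Op 3: write(P1, v1, 133). refcount(pp1)=3>1 -> COPY to pp2. 3 ppages; refcounts: pp0:3 pp1:2 pp2:1
Op 4: write(P2, v0, 156). refcount(pp0)=3>1 -> COPY to pp3. 4 ppages; refcounts: pp0:2 pp1:2 pp2:1 pp3:1
Op 5: write(P2, v1, 181). refcount(pp1)=2>1 -> COPY to pp4. 5 ppages; refcounts: pp0:2 pp1:1 pp2:1 pp3:1 pp4:1
Op 6: fork(P1) -> P3. 5 ppages; refcounts: pp0:3 pp1:1 pp2:2 pp3:1 pp4:1
Op 7: read(P3, v0) -> 50. No state change.

Answer: 5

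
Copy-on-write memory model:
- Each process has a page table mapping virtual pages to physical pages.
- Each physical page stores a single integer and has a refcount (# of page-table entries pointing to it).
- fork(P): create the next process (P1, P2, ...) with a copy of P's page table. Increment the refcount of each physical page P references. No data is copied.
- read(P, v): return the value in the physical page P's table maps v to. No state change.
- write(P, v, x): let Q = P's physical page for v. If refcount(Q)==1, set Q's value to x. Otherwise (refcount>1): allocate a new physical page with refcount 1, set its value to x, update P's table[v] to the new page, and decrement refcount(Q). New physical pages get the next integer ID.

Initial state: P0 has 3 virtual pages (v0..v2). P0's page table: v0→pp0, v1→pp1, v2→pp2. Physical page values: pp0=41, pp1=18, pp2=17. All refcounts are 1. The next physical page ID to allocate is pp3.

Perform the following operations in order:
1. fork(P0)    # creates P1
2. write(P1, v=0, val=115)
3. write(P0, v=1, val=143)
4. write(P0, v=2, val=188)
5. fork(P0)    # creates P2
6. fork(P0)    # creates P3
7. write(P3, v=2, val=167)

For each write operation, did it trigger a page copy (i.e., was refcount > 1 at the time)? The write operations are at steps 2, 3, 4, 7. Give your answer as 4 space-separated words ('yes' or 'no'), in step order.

Op 1: fork(P0) -> P1. 3 ppages; refcounts: pp0:2 pp1:2 pp2:2
Op 2: write(P1, v0, 115). refcount(pp0)=2>1 -> COPY to pp3. 4 ppages; refcounts: pp0:1 pp1:2 pp2:2 pp3:1
Op 3: write(P0, v1, 143). refcount(pp1)=2>1 -> COPY to pp4. 5 ppages; refcounts: pp0:1 pp1:1 pp2:2 pp3:1 pp4:1
Op 4: write(P0, v2, 188). refcount(pp2)=2>1 -> COPY to pp5. 6 ppages; refcounts: pp0:1 pp1:1 pp2:1 pp3:1 pp4:1 pp5:1
Op 5: fork(P0) -> P2. 6 ppages; refcounts: pp0:2 pp1:1 pp2:1 pp3:1 pp4:2 pp5:2
Op 6: fork(P0) -> P3. 6 ppages; refcounts: pp0:3 pp1:1 pp2:1 pp3:1 pp4:3 pp5:3
Op 7: write(P3, v2, 167). refcount(pp5)=3>1 -> COPY to pp6. 7 ppages; refcounts: pp0:3 pp1:1 pp2:1 pp3:1 pp4:3 pp5:2 pp6:1

yes yes yes yes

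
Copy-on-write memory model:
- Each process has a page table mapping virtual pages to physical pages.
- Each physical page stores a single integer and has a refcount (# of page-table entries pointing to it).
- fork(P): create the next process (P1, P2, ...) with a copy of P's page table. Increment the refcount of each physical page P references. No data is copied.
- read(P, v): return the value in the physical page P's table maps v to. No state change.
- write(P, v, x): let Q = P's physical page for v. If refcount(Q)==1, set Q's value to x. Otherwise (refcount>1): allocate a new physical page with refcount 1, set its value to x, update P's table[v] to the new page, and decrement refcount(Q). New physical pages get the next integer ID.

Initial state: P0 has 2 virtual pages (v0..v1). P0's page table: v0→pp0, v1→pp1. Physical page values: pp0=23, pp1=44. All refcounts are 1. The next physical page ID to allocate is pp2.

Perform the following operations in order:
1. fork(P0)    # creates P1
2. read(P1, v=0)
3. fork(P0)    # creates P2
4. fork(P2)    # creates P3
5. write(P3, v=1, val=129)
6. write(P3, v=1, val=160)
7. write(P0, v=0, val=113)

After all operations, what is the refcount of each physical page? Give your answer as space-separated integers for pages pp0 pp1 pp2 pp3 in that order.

Op 1: fork(P0) -> P1. 2 ppages; refcounts: pp0:2 pp1:2
Op 2: read(P1, v0) -> 23. No state change.
Op 3: fork(P0) -> P2. 2 ppages; refcounts: pp0:3 pp1:3
Op 4: fork(P2) -> P3. 2 ppages; refcounts: pp0:4 pp1:4
Op 5: write(P3, v1, 129). refcount(pp1)=4>1 -> COPY to pp2. 3 ppages; refcounts: pp0:4 pp1:3 pp2:1
Op 6: write(P3, v1, 160). refcount(pp2)=1 -> write in place. 3 ppages; refcounts: pp0:4 pp1:3 pp2:1
Op 7: write(P0, v0, 113). refcount(pp0)=4>1 -> COPY to pp3. 4 ppages; refcounts: pp0:3 pp1:3 pp2:1 pp3:1

Answer: 3 3 1 1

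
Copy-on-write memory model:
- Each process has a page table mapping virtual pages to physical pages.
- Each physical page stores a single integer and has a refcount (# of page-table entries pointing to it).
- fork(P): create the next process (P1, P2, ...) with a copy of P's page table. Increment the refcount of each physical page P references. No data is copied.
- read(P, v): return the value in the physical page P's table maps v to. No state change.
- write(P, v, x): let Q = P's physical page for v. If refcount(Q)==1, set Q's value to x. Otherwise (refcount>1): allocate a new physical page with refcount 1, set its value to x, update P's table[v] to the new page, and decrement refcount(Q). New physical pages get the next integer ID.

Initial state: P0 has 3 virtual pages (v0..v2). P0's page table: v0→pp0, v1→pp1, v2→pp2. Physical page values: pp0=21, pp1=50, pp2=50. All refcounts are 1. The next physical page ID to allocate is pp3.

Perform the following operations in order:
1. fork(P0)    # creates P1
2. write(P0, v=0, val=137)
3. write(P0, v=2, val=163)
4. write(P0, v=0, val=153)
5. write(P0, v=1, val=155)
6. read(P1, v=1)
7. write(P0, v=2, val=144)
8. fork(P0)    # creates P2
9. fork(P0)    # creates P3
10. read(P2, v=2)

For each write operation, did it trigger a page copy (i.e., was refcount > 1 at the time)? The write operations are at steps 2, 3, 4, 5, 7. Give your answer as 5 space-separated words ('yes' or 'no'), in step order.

Op 1: fork(P0) -> P1. 3 ppages; refcounts: pp0:2 pp1:2 pp2:2
Op 2: write(P0, v0, 137). refcount(pp0)=2>1 -> COPY to pp3. 4 ppages; refcounts: pp0:1 pp1:2 pp2:2 pp3:1
Op 3: write(P0, v2, 163). refcount(pp2)=2>1 -> COPY to pp4. 5 ppages; refcounts: pp0:1 pp1:2 pp2:1 pp3:1 pp4:1
Op 4: write(P0, v0, 153). refcount(pp3)=1 -> write in place. 5 ppages; refcounts: pp0:1 pp1:2 pp2:1 pp3:1 pp4:1
Op 5: write(P0, v1, 155). refcount(pp1)=2>1 -> COPY to pp5. 6 ppages; refcounts: pp0:1 pp1:1 pp2:1 pp3:1 pp4:1 pp5:1
Op 6: read(P1, v1) -> 50. No state change.
Op 7: write(P0, v2, 144). refcount(pp4)=1 -> write in place. 6 ppages; refcounts: pp0:1 pp1:1 pp2:1 pp3:1 pp4:1 pp5:1
Op 8: fork(P0) -> P2. 6 ppages; refcounts: pp0:1 pp1:1 pp2:1 pp3:2 pp4:2 pp5:2
Op 9: fork(P0) -> P3. 6 ppages; refcounts: pp0:1 pp1:1 pp2:1 pp3:3 pp4:3 pp5:3
Op 10: read(P2, v2) -> 144. No state change.

yes yes no yes no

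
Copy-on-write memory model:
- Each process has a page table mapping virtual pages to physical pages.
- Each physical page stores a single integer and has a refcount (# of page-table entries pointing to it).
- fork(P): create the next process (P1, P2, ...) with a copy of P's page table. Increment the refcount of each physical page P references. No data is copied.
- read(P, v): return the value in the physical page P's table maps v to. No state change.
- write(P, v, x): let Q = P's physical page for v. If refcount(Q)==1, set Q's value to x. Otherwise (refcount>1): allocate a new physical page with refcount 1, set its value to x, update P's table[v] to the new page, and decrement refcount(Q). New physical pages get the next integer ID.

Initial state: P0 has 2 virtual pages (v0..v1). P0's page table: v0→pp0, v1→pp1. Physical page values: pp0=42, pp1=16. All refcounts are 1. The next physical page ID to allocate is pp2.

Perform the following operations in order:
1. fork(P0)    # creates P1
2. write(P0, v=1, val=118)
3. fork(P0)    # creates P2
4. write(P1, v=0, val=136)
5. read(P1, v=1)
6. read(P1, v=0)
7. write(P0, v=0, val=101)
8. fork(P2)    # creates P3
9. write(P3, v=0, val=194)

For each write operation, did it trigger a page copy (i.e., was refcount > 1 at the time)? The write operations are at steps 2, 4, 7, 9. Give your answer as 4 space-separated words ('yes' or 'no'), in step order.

Op 1: fork(P0) -> P1. 2 ppages; refcounts: pp0:2 pp1:2
Op 2: write(P0, v1, 118). refcount(pp1)=2>1 -> COPY to pp2. 3 ppages; refcounts: pp0:2 pp1:1 pp2:1
Op 3: fork(P0) -> P2. 3 ppages; refcounts: pp0:3 pp1:1 pp2:2
Op 4: write(P1, v0, 136). refcount(pp0)=3>1 -> COPY to pp3. 4 ppages; refcounts: pp0:2 pp1:1 pp2:2 pp3:1
Op 5: read(P1, v1) -> 16. No state change.
Op 6: read(P1, v0) -> 136. No state change.
Op 7: write(P0, v0, 101). refcount(pp0)=2>1 -> COPY to pp4. 5 ppages; refcounts: pp0:1 pp1:1 pp2:2 pp3:1 pp4:1
Op 8: fork(P2) -> P3. 5 ppages; refcounts: pp0:2 pp1:1 pp2:3 pp3:1 pp4:1
Op 9: write(P3, v0, 194). refcount(pp0)=2>1 -> COPY to pp5. 6 ppages; refcounts: pp0:1 pp1:1 pp2:3 pp3:1 pp4:1 pp5:1

yes yes yes yes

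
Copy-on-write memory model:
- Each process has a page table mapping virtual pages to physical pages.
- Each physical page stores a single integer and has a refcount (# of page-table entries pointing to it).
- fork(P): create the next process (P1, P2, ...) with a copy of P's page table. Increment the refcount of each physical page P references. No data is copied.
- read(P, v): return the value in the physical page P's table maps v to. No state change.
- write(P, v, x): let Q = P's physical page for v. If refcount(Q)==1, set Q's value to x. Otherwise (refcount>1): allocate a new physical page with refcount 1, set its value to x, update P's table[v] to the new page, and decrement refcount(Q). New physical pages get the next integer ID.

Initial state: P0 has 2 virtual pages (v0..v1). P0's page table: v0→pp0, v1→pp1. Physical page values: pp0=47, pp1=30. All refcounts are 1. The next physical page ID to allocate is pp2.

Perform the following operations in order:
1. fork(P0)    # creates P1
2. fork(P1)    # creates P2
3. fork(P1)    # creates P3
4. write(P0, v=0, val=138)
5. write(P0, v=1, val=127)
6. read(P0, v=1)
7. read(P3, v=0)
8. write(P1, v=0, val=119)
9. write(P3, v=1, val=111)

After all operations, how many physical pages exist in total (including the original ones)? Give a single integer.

Answer: 6

Derivation:
Op 1: fork(P0) -> P1. 2 ppages; refcounts: pp0:2 pp1:2
Op 2: fork(P1) -> P2. 2 ppages; refcounts: pp0:3 pp1:3
Op 3: fork(P1) -> P3. 2 ppages; refcounts: pp0:4 pp1:4
Op 4: write(P0, v0, 138). refcount(pp0)=4>1 -> COPY to pp2. 3 ppages; refcounts: pp0:3 pp1:4 pp2:1
Op 5: write(P0, v1, 127). refcount(pp1)=4>1 -> COPY to pp3. 4 ppages; refcounts: pp0:3 pp1:3 pp2:1 pp3:1
Op 6: read(P0, v1) -> 127. No state change.
Op 7: read(P3, v0) -> 47. No state change.
Op 8: write(P1, v0, 119). refcount(pp0)=3>1 -> COPY to pp4. 5 ppages; refcounts: pp0:2 pp1:3 pp2:1 pp3:1 pp4:1
Op 9: write(P3, v1, 111). refcount(pp1)=3>1 -> COPY to pp5. 6 ppages; refcounts: pp0:2 pp1:2 pp2:1 pp3:1 pp4:1 pp5:1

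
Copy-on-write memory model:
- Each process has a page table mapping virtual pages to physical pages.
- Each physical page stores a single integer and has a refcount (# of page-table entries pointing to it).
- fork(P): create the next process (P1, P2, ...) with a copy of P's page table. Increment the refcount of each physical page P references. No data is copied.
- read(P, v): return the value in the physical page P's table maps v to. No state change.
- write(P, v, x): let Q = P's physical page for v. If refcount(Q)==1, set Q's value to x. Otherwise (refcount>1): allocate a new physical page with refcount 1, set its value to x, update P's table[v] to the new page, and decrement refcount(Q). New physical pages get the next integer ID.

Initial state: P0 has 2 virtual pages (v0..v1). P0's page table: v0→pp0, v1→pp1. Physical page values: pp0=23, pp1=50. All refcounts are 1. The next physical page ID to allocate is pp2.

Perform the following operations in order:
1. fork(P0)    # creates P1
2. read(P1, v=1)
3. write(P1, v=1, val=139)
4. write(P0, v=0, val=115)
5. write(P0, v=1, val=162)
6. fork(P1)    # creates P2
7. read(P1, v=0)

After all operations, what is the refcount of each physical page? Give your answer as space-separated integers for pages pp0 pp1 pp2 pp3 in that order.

Answer: 2 1 2 1

Derivation:
Op 1: fork(P0) -> P1. 2 ppages; refcounts: pp0:2 pp1:2
Op 2: read(P1, v1) -> 50. No state change.
Op 3: write(P1, v1, 139). refcount(pp1)=2>1 -> COPY to pp2. 3 ppages; refcounts: pp0:2 pp1:1 pp2:1
Op 4: write(P0, v0, 115). refcount(pp0)=2>1 -> COPY to pp3. 4 ppages; refcounts: pp0:1 pp1:1 pp2:1 pp3:1
Op 5: write(P0, v1, 162). refcount(pp1)=1 -> write in place. 4 ppages; refcounts: pp0:1 pp1:1 pp2:1 pp3:1
Op 6: fork(P1) -> P2. 4 ppages; refcounts: pp0:2 pp1:1 pp2:2 pp3:1
Op 7: read(P1, v0) -> 23. No state change.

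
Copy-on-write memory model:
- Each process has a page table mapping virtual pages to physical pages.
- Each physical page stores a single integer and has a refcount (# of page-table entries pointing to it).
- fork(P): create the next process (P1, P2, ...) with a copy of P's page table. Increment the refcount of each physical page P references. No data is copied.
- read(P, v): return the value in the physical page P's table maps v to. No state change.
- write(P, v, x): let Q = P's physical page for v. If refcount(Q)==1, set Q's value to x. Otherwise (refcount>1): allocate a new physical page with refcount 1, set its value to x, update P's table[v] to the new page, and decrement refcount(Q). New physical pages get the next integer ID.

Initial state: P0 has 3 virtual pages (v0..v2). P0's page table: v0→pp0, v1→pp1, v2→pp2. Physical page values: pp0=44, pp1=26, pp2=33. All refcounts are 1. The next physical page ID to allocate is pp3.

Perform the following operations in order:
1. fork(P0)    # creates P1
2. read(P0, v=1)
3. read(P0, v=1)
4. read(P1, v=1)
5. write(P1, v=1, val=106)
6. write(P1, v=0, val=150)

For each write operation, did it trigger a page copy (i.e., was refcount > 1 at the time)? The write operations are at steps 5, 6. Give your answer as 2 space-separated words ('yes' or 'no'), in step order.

Op 1: fork(P0) -> P1. 3 ppages; refcounts: pp0:2 pp1:2 pp2:2
Op 2: read(P0, v1) -> 26. No state change.
Op 3: read(P0, v1) -> 26. No state change.
Op 4: read(P1, v1) -> 26. No state change.
Op 5: write(P1, v1, 106). refcount(pp1)=2>1 -> COPY to pp3. 4 ppages; refcounts: pp0:2 pp1:1 pp2:2 pp3:1
Op 6: write(P1, v0, 150). refcount(pp0)=2>1 -> COPY to pp4. 5 ppages; refcounts: pp0:1 pp1:1 pp2:2 pp3:1 pp4:1

yes yes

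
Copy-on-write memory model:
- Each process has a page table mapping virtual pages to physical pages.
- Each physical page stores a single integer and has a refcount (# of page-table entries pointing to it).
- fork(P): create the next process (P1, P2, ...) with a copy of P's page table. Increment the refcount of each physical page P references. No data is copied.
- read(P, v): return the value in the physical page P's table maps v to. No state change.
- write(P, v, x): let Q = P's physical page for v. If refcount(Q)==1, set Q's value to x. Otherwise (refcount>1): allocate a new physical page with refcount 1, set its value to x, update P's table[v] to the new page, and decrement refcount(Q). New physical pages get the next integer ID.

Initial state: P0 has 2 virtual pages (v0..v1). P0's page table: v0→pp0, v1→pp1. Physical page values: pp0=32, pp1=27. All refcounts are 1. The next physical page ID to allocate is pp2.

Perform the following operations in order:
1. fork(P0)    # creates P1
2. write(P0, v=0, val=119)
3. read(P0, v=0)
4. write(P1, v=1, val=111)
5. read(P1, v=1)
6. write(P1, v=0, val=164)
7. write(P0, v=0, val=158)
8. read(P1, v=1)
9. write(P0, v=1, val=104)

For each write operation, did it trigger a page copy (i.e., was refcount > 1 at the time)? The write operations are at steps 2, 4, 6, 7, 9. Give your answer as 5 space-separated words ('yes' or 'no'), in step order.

Op 1: fork(P0) -> P1. 2 ppages; refcounts: pp0:2 pp1:2
Op 2: write(P0, v0, 119). refcount(pp0)=2>1 -> COPY to pp2. 3 ppages; refcounts: pp0:1 pp1:2 pp2:1
Op 3: read(P0, v0) -> 119. No state change.
Op 4: write(P1, v1, 111). refcount(pp1)=2>1 -> COPY to pp3. 4 ppages; refcounts: pp0:1 pp1:1 pp2:1 pp3:1
Op 5: read(P1, v1) -> 111. No state change.
Op 6: write(P1, v0, 164). refcount(pp0)=1 -> write in place. 4 ppages; refcounts: pp0:1 pp1:1 pp2:1 pp3:1
Op 7: write(P0, v0, 158). refcount(pp2)=1 -> write in place. 4 ppages; refcounts: pp0:1 pp1:1 pp2:1 pp3:1
Op 8: read(P1, v1) -> 111. No state change.
Op 9: write(P0, v1, 104). refcount(pp1)=1 -> write in place. 4 ppages; refcounts: pp0:1 pp1:1 pp2:1 pp3:1

yes yes no no no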